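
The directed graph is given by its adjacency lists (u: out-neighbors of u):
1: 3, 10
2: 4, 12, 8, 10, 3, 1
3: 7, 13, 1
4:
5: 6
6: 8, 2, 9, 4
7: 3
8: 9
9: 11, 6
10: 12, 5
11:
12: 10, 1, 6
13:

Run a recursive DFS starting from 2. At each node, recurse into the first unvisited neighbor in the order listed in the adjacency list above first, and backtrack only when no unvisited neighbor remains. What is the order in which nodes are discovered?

2, 4, 12, 10, 5, 6, 8, 9, 11, 1, 3, 7, 13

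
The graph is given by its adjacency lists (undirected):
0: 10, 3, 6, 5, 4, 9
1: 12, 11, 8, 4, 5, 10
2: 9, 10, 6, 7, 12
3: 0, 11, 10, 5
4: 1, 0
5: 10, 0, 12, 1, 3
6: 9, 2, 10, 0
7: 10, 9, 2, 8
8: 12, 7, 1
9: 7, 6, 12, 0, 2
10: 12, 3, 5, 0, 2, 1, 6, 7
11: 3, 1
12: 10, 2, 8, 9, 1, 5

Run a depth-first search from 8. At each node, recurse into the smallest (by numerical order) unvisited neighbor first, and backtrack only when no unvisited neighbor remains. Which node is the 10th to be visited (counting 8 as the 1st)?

9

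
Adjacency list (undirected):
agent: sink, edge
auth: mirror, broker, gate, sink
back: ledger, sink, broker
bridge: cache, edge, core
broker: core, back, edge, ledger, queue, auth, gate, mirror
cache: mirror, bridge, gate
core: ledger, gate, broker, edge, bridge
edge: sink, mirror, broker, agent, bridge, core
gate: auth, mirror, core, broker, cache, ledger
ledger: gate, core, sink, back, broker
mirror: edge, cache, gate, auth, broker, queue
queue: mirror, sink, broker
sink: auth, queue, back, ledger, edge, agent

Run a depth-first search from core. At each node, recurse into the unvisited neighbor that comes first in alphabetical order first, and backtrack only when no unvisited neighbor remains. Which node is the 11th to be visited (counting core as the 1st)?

edge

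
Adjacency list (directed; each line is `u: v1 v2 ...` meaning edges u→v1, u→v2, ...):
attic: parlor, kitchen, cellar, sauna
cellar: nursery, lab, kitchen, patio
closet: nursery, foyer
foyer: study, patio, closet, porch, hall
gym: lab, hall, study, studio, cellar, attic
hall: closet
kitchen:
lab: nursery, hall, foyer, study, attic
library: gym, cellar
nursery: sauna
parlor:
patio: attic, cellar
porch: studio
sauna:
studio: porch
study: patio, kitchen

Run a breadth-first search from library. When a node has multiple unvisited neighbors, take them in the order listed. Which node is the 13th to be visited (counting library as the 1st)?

Visit library; enqueue gym, cellar → queue [gym, cellar]
Visit gym; enqueue lab, hall, study, studio, attic → queue [cellar, lab, hall, study, studio, attic]
Visit cellar; enqueue nursery, kitchen, patio → queue [lab, hall, study, studio, attic, nursery, kitchen, patio]
Visit lab; enqueue foyer → queue [hall, study, studio, attic, nursery, kitchen, patio, foyer]
Visit hall; enqueue closet → queue [study, studio, attic, nursery, kitchen, patio, foyer, closet]
Visit study → queue [studio, attic, nursery, kitchen, patio, foyer, closet]
Visit studio; enqueue porch → queue [attic, nursery, kitchen, patio, foyer, closet, porch]
Visit attic; enqueue parlor, sauna → queue [nursery, kitchen, patio, foyer, closet, porch, parlor, sauna]
Visit nursery → queue [kitchen, patio, foyer, closet, porch, parlor, sauna]
Visit kitchen → queue [patio, foyer, closet, porch, parlor, sauna]
Visit patio → queue [foyer, closet, porch, parlor, sauna]
Visit foyer → queue [closet, porch, parlor, sauna]
Visit closet → queue [porch, parlor, sauna]
Visit porch → queue [parlor, sauna]
Visit parlor → queue [sauna]
Visit sauna → queue []

Visit order: library, gym, cellar, lab, hall, study, studio, attic, nursery, kitchen, patio, foyer, closet, porch, parlor, sauna

closet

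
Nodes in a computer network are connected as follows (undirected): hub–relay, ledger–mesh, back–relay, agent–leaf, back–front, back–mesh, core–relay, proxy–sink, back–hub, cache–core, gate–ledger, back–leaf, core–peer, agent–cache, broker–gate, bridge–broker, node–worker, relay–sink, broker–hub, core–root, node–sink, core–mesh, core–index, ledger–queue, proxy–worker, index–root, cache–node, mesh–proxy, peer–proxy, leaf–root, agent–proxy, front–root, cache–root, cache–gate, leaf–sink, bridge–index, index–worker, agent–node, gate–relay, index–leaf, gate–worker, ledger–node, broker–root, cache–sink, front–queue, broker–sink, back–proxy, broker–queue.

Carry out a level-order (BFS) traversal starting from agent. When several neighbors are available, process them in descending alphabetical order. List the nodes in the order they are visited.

agent, proxy, node, leaf, cache, worker, sink, peer, mesh, back, ledger, root, index, gate, core, relay, broker, hub, front, queue, bridge

Visit agent; enqueue proxy, node, leaf, cache → queue [proxy, node, leaf, cache]
Visit proxy; enqueue worker, sink, peer, mesh, back → queue [node, leaf, cache, worker, sink, peer, mesh, back]
Visit node; enqueue ledger → queue [leaf, cache, worker, sink, peer, mesh, back, ledger]
Visit leaf; enqueue root, index → queue [cache, worker, sink, peer, mesh, back, ledger, root, index]
Visit cache; enqueue gate, core → queue [worker, sink, peer, mesh, back, ledger, root, index, gate, core]
Visit worker → queue [sink, peer, mesh, back, ledger, root, index, gate, core]
Visit sink; enqueue relay, broker → queue [peer, mesh, back, ledger, root, index, gate, core, relay, broker]
Visit peer → queue [mesh, back, ledger, root, index, gate, core, relay, broker]
Visit mesh → queue [back, ledger, root, index, gate, core, relay, broker]
Visit back; enqueue hub, front → queue [ledger, root, index, gate, core, relay, broker, hub, front]
Visit ledger; enqueue queue → queue [root, index, gate, core, relay, broker, hub, front, queue]
Visit root → queue [index, gate, core, relay, broker, hub, front, queue]
Visit index; enqueue bridge → queue [gate, core, relay, broker, hub, front, queue, bridge]
Visit gate → queue [core, relay, broker, hub, front, queue, bridge]
Visit core → queue [relay, broker, hub, front, queue, bridge]
Visit relay → queue [broker, hub, front, queue, bridge]
Visit broker → queue [hub, front, queue, bridge]
Visit hub → queue [front, queue, bridge]
Visit front → queue [queue, bridge]
Visit queue → queue [bridge]
Visit bridge → queue []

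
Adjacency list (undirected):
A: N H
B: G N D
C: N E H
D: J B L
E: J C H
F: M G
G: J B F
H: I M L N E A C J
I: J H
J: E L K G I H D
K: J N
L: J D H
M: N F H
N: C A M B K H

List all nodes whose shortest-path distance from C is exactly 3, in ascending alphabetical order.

D, F, G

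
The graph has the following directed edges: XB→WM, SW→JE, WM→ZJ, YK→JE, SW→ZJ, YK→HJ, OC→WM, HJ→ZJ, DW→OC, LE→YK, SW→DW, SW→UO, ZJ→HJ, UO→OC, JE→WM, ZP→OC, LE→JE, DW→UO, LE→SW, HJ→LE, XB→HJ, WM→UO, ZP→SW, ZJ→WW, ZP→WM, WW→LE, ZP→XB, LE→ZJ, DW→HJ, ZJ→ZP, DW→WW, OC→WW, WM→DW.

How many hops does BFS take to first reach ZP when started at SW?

2

Level 0: SW
Level 1: DW, JE, UO, ZJ
Level 2: HJ, OC, WM, WW, ZP
Level 3: LE, XB
Level 4: YK
ZP first appears at level 2.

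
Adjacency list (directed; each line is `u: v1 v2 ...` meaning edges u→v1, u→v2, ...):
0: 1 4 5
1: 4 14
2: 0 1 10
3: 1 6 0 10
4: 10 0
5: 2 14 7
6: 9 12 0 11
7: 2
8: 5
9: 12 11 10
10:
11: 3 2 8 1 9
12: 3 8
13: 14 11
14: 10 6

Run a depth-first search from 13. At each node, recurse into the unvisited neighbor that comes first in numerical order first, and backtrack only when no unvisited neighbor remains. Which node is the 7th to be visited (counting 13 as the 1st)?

2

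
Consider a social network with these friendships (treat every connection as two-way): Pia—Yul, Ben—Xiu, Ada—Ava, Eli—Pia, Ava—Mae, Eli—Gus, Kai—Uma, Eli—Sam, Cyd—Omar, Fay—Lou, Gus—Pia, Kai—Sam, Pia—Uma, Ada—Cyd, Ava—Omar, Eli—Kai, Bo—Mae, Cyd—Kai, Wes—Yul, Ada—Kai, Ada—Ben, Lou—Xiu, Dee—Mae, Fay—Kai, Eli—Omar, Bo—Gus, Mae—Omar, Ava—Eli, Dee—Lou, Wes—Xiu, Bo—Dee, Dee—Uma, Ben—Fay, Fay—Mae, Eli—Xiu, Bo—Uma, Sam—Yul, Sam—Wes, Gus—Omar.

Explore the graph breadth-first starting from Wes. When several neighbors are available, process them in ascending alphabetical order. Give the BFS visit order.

Visit Wes; enqueue Sam, Xiu, Yul → queue [Sam, Xiu, Yul]
Visit Sam; enqueue Eli, Kai → queue [Xiu, Yul, Eli, Kai]
Visit Xiu; enqueue Ben, Lou → queue [Yul, Eli, Kai, Ben, Lou]
Visit Yul; enqueue Pia → queue [Eli, Kai, Ben, Lou, Pia]
Visit Eli; enqueue Ava, Gus, Omar → queue [Kai, Ben, Lou, Pia, Ava, Gus, Omar]
Visit Kai; enqueue Ada, Cyd, Fay, Uma → queue [Ben, Lou, Pia, Ava, Gus, Omar, Ada, Cyd, Fay, Uma]
Visit Ben → queue [Lou, Pia, Ava, Gus, Omar, Ada, Cyd, Fay, Uma]
Visit Lou; enqueue Dee → queue [Pia, Ava, Gus, Omar, Ada, Cyd, Fay, Uma, Dee]
Visit Pia → queue [Ava, Gus, Omar, Ada, Cyd, Fay, Uma, Dee]
Visit Ava; enqueue Mae → queue [Gus, Omar, Ada, Cyd, Fay, Uma, Dee, Mae]
Visit Gus; enqueue Bo → queue [Omar, Ada, Cyd, Fay, Uma, Dee, Mae, Bo]
Visit Omar → queue [Ada, Cyd, Fay, Uma, Dee, Mae, Bo]
Visit Ada → queue [Cyd, Fay, Uma, Dee, Mae, Bo]
Visit Cyd → queue [Fay, Uma, Dee, Mae, Bo]
Visit Fay → queue [Uma, Dee, Mae, Bo]
Visit Uma → queue [Dee, Mae, Bo]
Visit Dee → queue [Mae, Bo]
Visit Mae → queue [Bo]
Visit Bo → queue []

Wes Sam Xiu Yul Eli Kai Ben Lou Pia Ava Gus Omar Ada Cyd Fay Uma Dee Mae Bo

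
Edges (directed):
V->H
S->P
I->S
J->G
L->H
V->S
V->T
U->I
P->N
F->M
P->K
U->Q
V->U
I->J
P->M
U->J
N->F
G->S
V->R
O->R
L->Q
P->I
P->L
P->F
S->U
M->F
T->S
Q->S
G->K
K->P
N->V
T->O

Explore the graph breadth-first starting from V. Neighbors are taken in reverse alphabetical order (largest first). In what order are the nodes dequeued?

V, U, T, S, R, H, Q, J, I, O, P, G, N, M, L, K, F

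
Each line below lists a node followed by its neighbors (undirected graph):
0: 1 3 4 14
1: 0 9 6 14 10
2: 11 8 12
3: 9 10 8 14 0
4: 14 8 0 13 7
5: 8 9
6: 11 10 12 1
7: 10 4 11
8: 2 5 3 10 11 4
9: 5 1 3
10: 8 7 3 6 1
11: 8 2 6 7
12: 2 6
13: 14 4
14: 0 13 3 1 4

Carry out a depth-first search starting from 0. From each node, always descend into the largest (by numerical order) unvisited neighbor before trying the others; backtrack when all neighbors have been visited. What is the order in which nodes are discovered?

0 -> 14 -> 13 -> 4 -> 8 -> 11 -> 7 -> 10 -> 6 -> 12 -> 2 -> 1 -> 9 -> 5 -> 3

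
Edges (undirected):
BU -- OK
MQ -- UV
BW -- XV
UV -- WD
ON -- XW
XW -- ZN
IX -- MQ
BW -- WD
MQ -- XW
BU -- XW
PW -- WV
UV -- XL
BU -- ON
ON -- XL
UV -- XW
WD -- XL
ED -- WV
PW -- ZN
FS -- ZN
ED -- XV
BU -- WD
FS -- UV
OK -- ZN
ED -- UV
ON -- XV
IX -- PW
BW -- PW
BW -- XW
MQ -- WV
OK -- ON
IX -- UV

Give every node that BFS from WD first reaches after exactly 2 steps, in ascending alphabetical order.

ED, FS, IX, MQ, OK, ON, PW, XV, XW

Level 0: WD
Level 1: BU, BW, UV, XL
Level 2: ED, FS, IX, MQ, OK, ON, PW, XV, XW
Level 3: WV, ZN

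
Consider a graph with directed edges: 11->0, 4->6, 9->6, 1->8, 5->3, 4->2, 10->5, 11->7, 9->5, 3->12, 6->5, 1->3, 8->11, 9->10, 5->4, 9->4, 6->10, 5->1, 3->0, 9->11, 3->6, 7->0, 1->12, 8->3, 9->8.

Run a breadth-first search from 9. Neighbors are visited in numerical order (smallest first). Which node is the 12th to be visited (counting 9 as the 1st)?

Visit 9; enqueue 4, 5, 6, 8, 10, 11 → queue [4, 5, 6, 8, 10, 11]
Visit 4; enqueue 2 → queue [5, 6, 8, 10, 11, 2]
Visit 5; enqueue 1, 3 → queue [6, 8, 10, 11, 2, 1, 3]
Visit 6 → queue [8, 10, 11, 2, 1, 3]
Visit 8 → queue [10, 11, 2, 1, 3]
Visit 10 → queue [11, 2, 1, 3]
Visit 11; enqueue 0, 7 → queue [2, 1, 3, 0, 7]
Visit 2 → queue [1, 3, 0, 7]
Visit 1; enqueue 12 → queue [3, 0, 7, 12]
Visit 3 → queue [0, 7, 12]
Visit 0 → queue [7, 12]
Visit 7 → queue [12]
Visit 12 → queue []

Visit order: 9, 4, 5, 6, 8, 10, 11, 2, 1, 3, 0, 7, 12

7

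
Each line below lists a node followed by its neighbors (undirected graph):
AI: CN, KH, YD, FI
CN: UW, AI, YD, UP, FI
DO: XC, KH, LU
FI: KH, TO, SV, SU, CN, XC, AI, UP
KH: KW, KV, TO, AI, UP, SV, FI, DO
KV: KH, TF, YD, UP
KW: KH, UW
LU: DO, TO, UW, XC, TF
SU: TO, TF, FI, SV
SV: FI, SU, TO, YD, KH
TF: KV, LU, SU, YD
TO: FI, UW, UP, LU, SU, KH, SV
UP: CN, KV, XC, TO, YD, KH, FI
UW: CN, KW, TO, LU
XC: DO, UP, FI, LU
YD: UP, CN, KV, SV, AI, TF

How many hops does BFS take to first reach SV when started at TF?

2

Level 0: TF
Level 1: KV, LU, SU, YD
Level 2: AI, CN, DO, FI, KH, SV, TO, UP, UW, XC
Level 3: KW
SV first appears at level 2.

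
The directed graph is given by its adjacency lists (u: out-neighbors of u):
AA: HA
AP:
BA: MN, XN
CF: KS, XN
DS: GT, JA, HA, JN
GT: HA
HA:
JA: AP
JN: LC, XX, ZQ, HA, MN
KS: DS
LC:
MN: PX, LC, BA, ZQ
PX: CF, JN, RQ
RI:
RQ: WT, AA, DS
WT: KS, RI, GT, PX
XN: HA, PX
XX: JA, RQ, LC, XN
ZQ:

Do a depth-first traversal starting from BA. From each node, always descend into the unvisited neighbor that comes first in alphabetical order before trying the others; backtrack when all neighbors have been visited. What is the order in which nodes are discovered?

Visit BA
BA → MN
MN → LC
MN → PX
PX → CF
CF → KS
KS → DS
DS → GT
GT → HA
DS → JA
JA → AP
DS → JN
JN → XX
XX → RQ
RQ → AA
RQ → WT
WT → RI
XX → XN
JN → ZQ

BA, MN, LC, PX, CF, KS, DS, GT, HA, JA, AP, JN, XX, RQ, AA, WT, RI, XN, ZQ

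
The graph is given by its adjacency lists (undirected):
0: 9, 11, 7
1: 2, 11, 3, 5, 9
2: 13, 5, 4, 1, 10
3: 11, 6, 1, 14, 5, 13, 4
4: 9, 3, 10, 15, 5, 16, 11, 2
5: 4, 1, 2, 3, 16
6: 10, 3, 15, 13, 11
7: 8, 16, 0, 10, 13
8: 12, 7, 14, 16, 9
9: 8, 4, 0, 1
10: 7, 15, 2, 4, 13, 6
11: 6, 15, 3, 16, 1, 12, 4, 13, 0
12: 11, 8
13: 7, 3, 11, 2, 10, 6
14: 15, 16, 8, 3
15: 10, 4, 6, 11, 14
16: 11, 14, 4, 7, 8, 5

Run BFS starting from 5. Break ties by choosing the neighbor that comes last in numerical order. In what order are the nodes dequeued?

5 16 4 3 2 1 14 11 8 7 15 10 9 13 6 12 0

Visit 5; enqueue 16, 4, 3, 2, 1 → queue [16, 4, 3, 2, 1]
Visit 16; enqueue 14, 11, 8, 7 → queue [4, 3, 2, 1, 14, 11, 8, 7]
Visit 4; enqueue 15, 10, 9 → queue [3, 2, 1, 14, 11, 8, 7, 15, 10, 9]
Visit 3; enqueue 13, 6 → queue [2, 1, 14, 11, 8, 7, 15, 10, 9, 13, 6]
Visit 2 → queue [1, 14, 11, 8, 7, 15, 10, 9, 13, 6]
Visit 1 → queue [14, 11, 8, 7, 15, 10, 9, 13, 6]
Visit 14 → queue [11, 8, 7, 15, 10, 9, 13, 6]
Visit 11; enqueue 12, 0 → queue [8, 7, 15, 10, 9, 13, 6, 12, 0]
Visit 8 → queue [7, 15, 10, 9, 13, 6, 12, 0]
Visit 7 → queue [15, 10, 9, 13, 6, 12, 0]
Visit 15 → queue [10, 9, 13, 6, 12, 0]
Visit 10 → queue [9, 13, 6, 12, 0]
Visit 9 → queue [13, 6, 12, 0]
Visit 13 → queue [6, 12, 0]
Visit 6 → queue [12, 0]
Visit 12 → queue [0]
Visit 0 → queue []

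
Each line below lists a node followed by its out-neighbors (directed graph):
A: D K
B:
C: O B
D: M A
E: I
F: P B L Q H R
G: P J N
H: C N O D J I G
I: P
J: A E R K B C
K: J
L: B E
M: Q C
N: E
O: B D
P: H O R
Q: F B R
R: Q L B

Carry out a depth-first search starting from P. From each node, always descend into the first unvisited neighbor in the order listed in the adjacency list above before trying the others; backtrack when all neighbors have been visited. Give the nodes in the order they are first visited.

P H C O B D M Q F L E I R A K J N G

Visit P
P → H
H → C
C → O
O → B
O → D
D → M
M → Q
Q → F
F → L
L → E
E → I
F → R
D → A
A → K
K → J
H → N
H → G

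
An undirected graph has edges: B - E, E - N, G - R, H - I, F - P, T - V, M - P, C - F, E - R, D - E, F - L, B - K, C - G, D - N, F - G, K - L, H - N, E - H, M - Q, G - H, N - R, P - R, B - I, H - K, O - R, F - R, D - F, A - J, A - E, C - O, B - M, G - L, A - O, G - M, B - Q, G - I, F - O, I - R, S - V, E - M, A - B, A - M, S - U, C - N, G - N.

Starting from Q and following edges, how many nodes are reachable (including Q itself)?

BFS from Q visits: Q, B, M, A, E, I, K, G, P, J, O, D, H, N, R, L, C, F
Reachable nodes: 18 of 22 total.

18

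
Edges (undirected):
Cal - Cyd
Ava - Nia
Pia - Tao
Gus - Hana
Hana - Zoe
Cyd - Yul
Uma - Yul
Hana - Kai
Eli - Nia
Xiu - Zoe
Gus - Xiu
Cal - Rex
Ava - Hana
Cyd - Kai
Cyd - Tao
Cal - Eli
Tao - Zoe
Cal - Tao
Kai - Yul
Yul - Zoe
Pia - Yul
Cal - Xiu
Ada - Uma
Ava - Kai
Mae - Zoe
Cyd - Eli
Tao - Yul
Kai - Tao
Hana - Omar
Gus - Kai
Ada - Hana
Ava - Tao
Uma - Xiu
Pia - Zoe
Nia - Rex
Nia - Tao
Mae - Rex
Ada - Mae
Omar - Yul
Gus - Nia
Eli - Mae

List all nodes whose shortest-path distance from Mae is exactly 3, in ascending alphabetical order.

Ava, Gus, Kai, Omar

Level 0: Mae
Level 1: Ada, Eli, Rex, Zoe
Level 2: Cal, Cyd, Hana, Nia, Pia, Tao, Uma, Xiu, Yul
Level 3: Ava, Gus, Kai, Omar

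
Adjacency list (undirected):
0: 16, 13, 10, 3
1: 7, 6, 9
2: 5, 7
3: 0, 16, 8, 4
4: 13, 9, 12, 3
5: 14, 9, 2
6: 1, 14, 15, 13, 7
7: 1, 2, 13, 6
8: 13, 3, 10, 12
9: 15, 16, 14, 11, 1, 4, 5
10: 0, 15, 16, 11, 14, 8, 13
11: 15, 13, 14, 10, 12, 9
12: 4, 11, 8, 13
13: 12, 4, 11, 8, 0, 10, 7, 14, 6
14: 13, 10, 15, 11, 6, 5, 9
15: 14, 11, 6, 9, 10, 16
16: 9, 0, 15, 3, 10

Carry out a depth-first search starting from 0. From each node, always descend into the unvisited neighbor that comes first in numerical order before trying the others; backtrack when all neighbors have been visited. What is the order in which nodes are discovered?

Visit 0
0 → 3
3 → 4
4 → 9
9 → 1
1 → 6
6 → 7
7 → 2
2 → 5
5 → 14
14 → 10
10 → 8
8 → 12
12 → 11
11 → 13
11 → 15
15 → 16

0 -> 3 -> 4 -> 9 -> 1 -> 6 -> 7 -> 2 -> 5 -> 14 -> 10 -> 8 -> 12 -> 11 -> 13 -> 15 -> 16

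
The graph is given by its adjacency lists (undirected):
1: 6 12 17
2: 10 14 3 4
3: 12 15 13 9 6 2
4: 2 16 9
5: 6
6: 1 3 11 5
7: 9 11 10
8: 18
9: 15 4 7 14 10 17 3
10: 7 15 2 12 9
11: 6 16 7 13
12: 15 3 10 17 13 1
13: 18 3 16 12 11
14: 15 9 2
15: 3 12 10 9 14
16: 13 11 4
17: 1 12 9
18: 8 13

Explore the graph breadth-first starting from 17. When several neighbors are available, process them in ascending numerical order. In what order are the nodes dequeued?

17, 1, 9, 12, 6, 3, 4, 7, 10, 14, 15, 13, 5, 11, 2, 16, 18, 8

Visit 17; enqueue 1, 9, 12 → queue [1, 9, 12]
Visit 1; enqueue 6 → queue [9, 12, 6]
Visit 9; enqueue 3, 4, 7, 10, 14, 15 → queue [12, 6, 3, 4, 7, 10, 14, 15]
Visit 12; enqueue 13 → queue [6, 3, 4, 7, 10, 14, 15, 13]
Visit 6; enqueue 5, 11 → queue [3, 4, 7, 10, 14, 15, 13, 5, 11]
Visit 3; enqueue 2 → queue [4, 7, 10, 14, 15, 13, 5, 11, 2]
Visit 4; enqueue 16 → queue [7, 10, 14, 15, 13, 5, 11, 2, 16]
Visit 7 → queue [10, 14, 15, 13, 5, 11, 2, 16]
Visit 10 → queue [14, 15, 13, 5, 11, 2, 16]
Visit 14 → queue [15, 13, 5, 11, 2, 16]
Visit 15 → queue [13, 5, 11, 2, 16]
Visit 13; enqueue 18 → queue [5, 11, 2, 16, 18]
Visit 5 → queue [11, 2, 16, 18]
Visit 11 → queue [2, 16, 18]
Visit 2 → queue [16, 18]
Visit 16 → queue [18]
Visit 18; enqueue 8 → queue [8]
Visit 8 → queue []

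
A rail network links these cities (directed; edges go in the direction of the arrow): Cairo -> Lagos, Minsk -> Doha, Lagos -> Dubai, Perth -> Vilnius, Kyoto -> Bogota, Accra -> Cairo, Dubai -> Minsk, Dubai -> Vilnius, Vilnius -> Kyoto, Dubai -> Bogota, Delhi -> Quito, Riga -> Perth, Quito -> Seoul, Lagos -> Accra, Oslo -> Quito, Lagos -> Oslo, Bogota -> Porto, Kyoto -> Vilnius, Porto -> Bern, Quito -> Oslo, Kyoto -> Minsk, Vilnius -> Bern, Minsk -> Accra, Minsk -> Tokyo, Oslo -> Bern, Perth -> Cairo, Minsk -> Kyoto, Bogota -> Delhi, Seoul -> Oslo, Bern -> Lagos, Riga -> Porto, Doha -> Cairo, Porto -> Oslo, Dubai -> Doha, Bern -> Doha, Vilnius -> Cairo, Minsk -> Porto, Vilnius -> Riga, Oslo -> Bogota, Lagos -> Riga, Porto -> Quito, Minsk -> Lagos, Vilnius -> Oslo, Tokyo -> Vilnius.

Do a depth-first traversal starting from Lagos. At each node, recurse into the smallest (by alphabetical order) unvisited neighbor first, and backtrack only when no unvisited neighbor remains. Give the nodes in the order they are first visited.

Lagos, Accra, Cairo, Dubai, Bogota, Delhi, Quito, Oslo, Bern, Doha, Seoul, Porto, Minsk, Kyoto, Vilnius, Riga, Perth, Tokyo

Visit Lagos
Lagos → Accra
Accra → Cairo
Lagos → Dubai
Dubai → Bogota
Bogota → Delhi
Delhi → Quito
Quito → Oslo
Oslo → Bern
Bern → Doha
Quito → Seoul
Bogota → Porto
Dubai → Minsk
Minsk → Kyoto
Kyoto → Vilnius
Vilnius → Riga
Riga → Perth
Minsk → Tokyo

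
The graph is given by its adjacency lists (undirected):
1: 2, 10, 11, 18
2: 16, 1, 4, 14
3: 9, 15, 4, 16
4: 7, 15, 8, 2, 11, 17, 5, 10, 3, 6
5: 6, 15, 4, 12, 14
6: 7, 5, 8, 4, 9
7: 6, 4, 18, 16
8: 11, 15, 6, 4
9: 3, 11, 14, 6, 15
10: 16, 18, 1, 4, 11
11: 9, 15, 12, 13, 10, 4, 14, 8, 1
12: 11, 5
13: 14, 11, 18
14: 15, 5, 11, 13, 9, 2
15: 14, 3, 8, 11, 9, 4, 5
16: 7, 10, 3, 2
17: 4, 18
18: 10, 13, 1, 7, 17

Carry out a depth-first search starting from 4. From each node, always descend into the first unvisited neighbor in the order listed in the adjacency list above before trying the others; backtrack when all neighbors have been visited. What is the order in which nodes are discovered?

Visit 4
4 → 7
7 → 6
6 → 5
5 → 15
15 → 14
14 → 11
11 → 9
9 → 3
3 → 16
16 → 10
10 → 18
18 → 13
18 → 1
1 → 2
18 → 17
11 → 12
11 → 8

4, 7, 6, 5, 15, 14, 11, 9, 3, 16, 10, 18, 13, 1, 2, 17, 12, 8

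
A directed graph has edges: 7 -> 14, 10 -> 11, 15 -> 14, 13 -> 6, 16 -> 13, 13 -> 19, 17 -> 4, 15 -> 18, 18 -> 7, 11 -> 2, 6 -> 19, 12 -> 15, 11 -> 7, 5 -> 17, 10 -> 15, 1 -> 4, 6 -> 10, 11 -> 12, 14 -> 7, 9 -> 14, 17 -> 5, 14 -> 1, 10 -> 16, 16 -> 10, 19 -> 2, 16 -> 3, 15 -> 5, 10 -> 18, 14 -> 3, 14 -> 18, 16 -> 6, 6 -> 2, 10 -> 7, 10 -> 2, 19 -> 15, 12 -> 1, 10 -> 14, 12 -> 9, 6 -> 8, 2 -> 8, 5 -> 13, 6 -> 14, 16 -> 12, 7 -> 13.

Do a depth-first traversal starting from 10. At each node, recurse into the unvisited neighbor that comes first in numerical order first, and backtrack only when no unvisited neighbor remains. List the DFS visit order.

Visit 10
10 → 2
2 → 8
10 → 7
7 → 13
13 → 6
6 → 14
14 → 1
1 → 4
14 → 3
14 → 18
6 → 19
19 → 15
15 → 5
5 → 17
10 → 11
11 → 12
12 → 9
10 → 16

10 -> 2 -> 8 -> 7 -> 13 -> 6 -> 14 -> 1 -> 4 -> 3 -> 18 -> 19 -> 15 -> 5 -> 17 -> 11 -> 12 -> 9 -> 16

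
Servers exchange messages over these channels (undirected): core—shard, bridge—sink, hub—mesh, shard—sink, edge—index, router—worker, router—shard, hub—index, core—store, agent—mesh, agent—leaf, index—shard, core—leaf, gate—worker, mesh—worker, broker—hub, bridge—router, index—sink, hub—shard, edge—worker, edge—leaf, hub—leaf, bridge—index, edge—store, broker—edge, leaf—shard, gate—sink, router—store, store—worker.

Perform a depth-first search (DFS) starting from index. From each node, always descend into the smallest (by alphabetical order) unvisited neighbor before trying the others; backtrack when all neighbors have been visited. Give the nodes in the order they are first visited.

Visit index
index → bridge
bridge → router
router → shard
shard → core
core → leaf
leaf → agent
agent → mesh
mesh → hub
hub → broker
broker → edge
edge → store
store → worker
worker → gate
gate → sink

index, bridge, router, shard, core, leaf, agent, mesh, hub, broker, edge, store, worker, gate, sink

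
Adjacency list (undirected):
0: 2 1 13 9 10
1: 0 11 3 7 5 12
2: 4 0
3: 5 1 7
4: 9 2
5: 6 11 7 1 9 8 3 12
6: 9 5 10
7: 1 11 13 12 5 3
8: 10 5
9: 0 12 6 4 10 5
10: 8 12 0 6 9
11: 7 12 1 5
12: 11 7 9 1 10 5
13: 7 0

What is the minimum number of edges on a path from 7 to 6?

2

Level 0: 7
Level 1: 1, 3, 5, 11, 12, 13
Level 2: 0, 6, 8, 9, 10
Level 3: 2, 4
6 first appears at level 2.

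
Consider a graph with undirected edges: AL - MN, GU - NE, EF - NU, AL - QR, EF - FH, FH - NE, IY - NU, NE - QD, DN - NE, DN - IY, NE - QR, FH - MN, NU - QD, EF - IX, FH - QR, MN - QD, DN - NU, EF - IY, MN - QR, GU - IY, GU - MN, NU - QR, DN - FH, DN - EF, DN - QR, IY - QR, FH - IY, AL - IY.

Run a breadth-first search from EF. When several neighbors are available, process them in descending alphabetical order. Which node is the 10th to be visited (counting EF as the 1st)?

Visit EF; enqueue NU, IY, IX, FH, DN → queue [NU, IY, IX, FH, DN]
Visit NU; enqueue QR, QD → queue [IY, IX, FH, DN, QR, QD]
Visit IY; enqueue GU, AL → queue [IX, FH, DN, QR, QD, GU, AL]
Visit IX → queue [FH, DN, QR, QD, GU, AL]
Visit FH; enqueue NE, MN → queue [DN, QR, QD, GU, AL, NE, MN]
Visit DN → queue [QR, QD, GU, AL, NE, MN]
Visit QR → queue [QD, GU, AL, NE, MN]
Visit QD → queue [GU, AL, NE, MN]
Visit GU → queue [AL, NE, MN]
Visit AL → queue [NE, MN]
Visit NE → queue [MN]
Visit MN → queue []

Visit order: EF, NU, IY, IX, FH, DN, QR, QD, GU, AL, NE, MN

AL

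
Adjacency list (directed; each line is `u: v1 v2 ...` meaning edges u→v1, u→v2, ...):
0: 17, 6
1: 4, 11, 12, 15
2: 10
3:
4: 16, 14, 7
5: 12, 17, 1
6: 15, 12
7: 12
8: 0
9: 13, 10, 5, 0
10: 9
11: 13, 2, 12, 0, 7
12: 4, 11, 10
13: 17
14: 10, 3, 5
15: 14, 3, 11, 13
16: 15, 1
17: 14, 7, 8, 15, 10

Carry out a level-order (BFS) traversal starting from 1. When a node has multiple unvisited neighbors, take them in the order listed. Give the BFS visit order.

1, 4, 11, 12, 15, 16, 14, 7, 13, 2, 0, 10, 3, 5, 17, 6, 9, 8

Visit 1; enqueue 4, 11, 12, 15 → queue [4, 11, 12, 15]
Visit 4; enqueue 16, 14, 7 → queue [11, 12, 15, 16, 14, 7]
Visit 11; enqueue 13, 2, 0 → queue [12, 15, 16, 14, 7, 13, 2, 0]
Visit 12; enqueue 10 → queue [15, 16, 14, 7, 13, 2, 0, 10]
Visit 15; enqueue 3 → queue [16, 14, 7, 13, 2, 0, 10, 3]
Visit 16 → queue [14, 7, 13, 2, 0, 10, 3]
Visit 14; enqueue 5 → queue [7, 13, 2, 0, 10, 3, 5]
Visit 7 → queue [13, 2, 0, 10, 3, 5]
Visit 13; enqueue 17 → queue [2, 0, 10, 3, 5, 17]
Visit 2 → queue [0, 10, 3, 5, 17]
Visit 0; enqueue 6 → queue [10, 3, 5, 17, 6]
Visit 10; enqueue 9 → queue [3, 5, 17, 6, 9]
Visit 3 → queue [5, 17, 6, 9]
Visit 5 → queue [17, 6, 9]
Visit 17; enqueue 8 → queue [6, 9, 8]
Visit 6 → queue [9, 8]
Visit 9 → queue [8]
Visit 8 → queue []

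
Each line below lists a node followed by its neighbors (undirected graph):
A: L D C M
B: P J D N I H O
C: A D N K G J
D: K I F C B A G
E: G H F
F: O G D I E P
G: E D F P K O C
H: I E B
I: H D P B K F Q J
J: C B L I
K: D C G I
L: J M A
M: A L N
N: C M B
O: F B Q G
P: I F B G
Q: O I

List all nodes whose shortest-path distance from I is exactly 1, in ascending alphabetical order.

Level 0: I
Level 1: B, D, F, H, J, K, P, Q
Level 2: A, C, E, G, L, N, O
Level 3: M

B, D, F, H, J, K, P, Q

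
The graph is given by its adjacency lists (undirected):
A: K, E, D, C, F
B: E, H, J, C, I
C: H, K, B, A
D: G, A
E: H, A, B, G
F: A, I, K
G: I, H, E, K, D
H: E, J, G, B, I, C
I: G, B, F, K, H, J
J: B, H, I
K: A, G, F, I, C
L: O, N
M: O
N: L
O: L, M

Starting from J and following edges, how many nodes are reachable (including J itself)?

11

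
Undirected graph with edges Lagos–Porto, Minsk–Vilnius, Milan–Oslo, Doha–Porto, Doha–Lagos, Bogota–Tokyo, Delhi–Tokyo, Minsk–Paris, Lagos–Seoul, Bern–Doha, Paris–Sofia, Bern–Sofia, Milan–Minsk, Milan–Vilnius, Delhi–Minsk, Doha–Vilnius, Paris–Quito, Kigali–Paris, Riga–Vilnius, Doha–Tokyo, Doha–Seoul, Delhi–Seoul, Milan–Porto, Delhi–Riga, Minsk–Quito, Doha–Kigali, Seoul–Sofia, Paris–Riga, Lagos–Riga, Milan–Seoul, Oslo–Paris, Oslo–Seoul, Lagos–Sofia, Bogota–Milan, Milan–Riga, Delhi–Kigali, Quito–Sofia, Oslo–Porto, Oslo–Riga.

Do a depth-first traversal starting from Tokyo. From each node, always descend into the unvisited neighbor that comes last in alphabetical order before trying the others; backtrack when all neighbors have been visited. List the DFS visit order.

Tokyo, Doha, Vilnius, Riga, Paris, Sofia, Seoul, Oslo, Porto, Milan, Minsk, Quito, Delhi, Kigali, Bogota, Lagos, Bern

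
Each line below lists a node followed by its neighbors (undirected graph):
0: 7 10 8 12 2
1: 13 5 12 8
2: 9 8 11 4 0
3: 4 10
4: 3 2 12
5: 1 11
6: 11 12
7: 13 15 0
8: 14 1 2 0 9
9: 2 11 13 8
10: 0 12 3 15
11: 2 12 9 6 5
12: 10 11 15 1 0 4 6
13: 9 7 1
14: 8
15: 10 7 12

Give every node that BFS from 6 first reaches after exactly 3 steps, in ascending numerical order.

Level 0: 6
Level 1: 11, 12
Level 2: 0, 1, 2, 4, 5, 9, 10, 15
Level 3: 3, 7, 8, 13
Level 4: 14

3, 7, 8, 13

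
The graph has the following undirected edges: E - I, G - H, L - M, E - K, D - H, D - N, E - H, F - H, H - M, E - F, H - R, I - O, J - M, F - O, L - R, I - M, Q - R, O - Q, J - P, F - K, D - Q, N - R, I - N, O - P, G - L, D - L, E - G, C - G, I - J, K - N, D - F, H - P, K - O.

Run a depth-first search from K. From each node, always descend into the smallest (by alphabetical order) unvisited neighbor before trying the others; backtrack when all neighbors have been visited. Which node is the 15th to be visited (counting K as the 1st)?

Visit K
K → E
E → F
F → D
D → H
H → G
G → C
G → L
L → M
M → I
I → J
J → P
P → O
O → Q
Q → R
R → N

Visit order: K, E, F, D, H, G, C, L, M, I, J, P, O, Q, R, N

R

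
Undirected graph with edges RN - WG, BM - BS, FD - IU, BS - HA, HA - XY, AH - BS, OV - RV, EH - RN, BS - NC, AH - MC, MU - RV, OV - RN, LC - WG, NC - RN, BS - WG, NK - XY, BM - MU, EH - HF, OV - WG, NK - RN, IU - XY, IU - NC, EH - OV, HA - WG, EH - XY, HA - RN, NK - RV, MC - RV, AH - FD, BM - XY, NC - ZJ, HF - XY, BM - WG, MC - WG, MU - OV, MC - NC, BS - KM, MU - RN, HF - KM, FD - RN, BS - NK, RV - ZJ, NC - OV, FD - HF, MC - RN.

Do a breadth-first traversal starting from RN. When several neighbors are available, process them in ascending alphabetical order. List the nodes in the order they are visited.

Visit RN; enqueue EH, FD, HA, MC, MU, NC, NK, OV, WG → queue [EH, FD, HA, MC, MU, NC, NK, OV, WG]
Visit EH; enqueue HF, XY → queue [FD, HA, MC, MU, NC, NK, OV, WG, HF, XY]
Visit FD; enqueue AH, IU → queue [HA, MC, MU, NC, NK, OV, WG, HF, XY, AH, IU]
Visit HA; enqueue BS → queue [MC, MU, NC, NK, OV, WG, HF, XY, AH, IU, BS]
Visit MC; enqueue RV → queue [MU, NC, NK, OV, WG, HF, XY, AH, IU, BS, RV]
Visit MU; enqueue BM → queue [NC, NK, OV, WG, HF, XY, AH, IU, BS, RV, BM]
Visit NC; enqueue ZJ → queue [NK, OV, WG, HF, XY, AH, IU, BS, RV, BM, ZJ]
Visit NK → queue [OV, WG, HF, XY, AH, IU, BS, RV, BM, ZJ]
Visit OV → queue [WG, HF, XY, AH, IU, BS, RV, BM, ZJ]
Visit WG; enqueue LC → queue [HF, XY, AH, IU, BS, RV, BM, ZJ, LC]
Visit HF; enqueue KM → queue [XY, AH, IU, BS, RV, BM, ZJ, LC, KM]
Visit XY → queue [AH, IU, BS, RV, BM, ZJ, LC, KM]
Visit AH → queue [IU, BS, RV, BM, ZJ, LC, KM]
Visit IU → queue [BS, RV, BM, ZJ, LC, KM]
Visit BS → queue [RV, BM, ZJ, LC, KM]
Visit RV → queue [BM, ZJ, LC, KM]
Visit BM → queue [ZJ, LC, KM]
Visit ZJ → queue [LC, KM]
Visit LC → queue [KM]
Visit KM → queue []

RN EH FD HA MC MU NC NK OV WG HF XY AH IU BS RV BM ZJ LC KM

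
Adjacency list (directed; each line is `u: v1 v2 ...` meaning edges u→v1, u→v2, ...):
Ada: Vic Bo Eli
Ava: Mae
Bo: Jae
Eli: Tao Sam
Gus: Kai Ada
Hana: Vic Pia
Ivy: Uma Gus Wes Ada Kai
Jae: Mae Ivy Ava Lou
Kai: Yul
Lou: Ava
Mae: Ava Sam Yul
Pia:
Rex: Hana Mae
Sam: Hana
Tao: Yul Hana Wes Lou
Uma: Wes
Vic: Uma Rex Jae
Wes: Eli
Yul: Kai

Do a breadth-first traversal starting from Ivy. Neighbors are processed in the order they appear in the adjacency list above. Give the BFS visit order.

Ivy Uma Gus Wes Ada Kai Eli Vic Bo Yul Tao Sam Rex Jae Hana Lou Mae Ava Pia

Visit Ivy; enqueue Uma, Gus, Wes, Ada, Kai → queue [Uma, Gus, Wes, Ada, Kai]
Visit Uma → queue [Gus, Wes, Ada, Kai]
Visit Gus → queue [Wes, Ada, Kai]
Visit Wes; enqueue Eli → queue [Ada, Kai, Eli]
Visit Ada; enqueue Vic, Bo → queue [Kai, Eli, Vic, Bo]
Visit Kai; enqueue Yul → queue [Eli, Vic, Bo, Yul]
Visit Eli; enqueue Tao, Sam → queue [Vic, Bo, Yul, Tao, Sam]
Visit Vic; enqueue Rex, Jae → queue [Bo, Yul, Tao, Sam, Rex, Jae]
Visit Bo → queue [Yul, Tao, Sam, Rex, Jae]
Visit Yul → queue [Tao, Sam, Rex, Jae]
Visit Tao; enqueue Hana, Lou → queue [Sam, Rex, Jae, Hana, Lou]
Visit Sam → queue [Rex, Jae, Hana, Lou]
Visit Rex; enqueue Mae → queue [Jae, Hana, Lou, Mae]
Visit Jae; enqueue Ava → queue [Hana, Lou, Mae, Ava]
Visit Hana; enqueue Pia → queue [Lou, Mae, Ava, Pia]
Visit Lou → queue [Mae, Ava, Pia]
Visit Mae → queue [Ava, Pia]
Visit Ava → queue [Pia]
Visit Pia → queue []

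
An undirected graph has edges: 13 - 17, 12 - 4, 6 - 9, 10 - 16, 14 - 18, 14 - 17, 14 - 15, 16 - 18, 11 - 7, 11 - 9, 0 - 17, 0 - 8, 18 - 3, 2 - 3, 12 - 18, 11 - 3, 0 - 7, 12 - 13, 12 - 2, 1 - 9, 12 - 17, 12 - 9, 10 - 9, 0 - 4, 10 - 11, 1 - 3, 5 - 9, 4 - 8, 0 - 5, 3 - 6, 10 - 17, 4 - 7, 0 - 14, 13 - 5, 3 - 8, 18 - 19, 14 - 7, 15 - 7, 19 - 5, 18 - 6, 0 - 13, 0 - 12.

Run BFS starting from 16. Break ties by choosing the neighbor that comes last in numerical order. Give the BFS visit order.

16 18 10 19 14 12 6 3 17 11 9 5 15 7 0 13 4 2 8 1

Visit 16; enqueue 18, 10 → queue [18, 10]
Visit 18; enqueue 19, 14, 12, 6, 3 → queue [10, 19, 14, 12, 6, 3]
Visit 10; enqueue 17, 11, 9 → queue [19, 14, 12, 6, 3, 17, 11, 9]
Visit 19; enqueue 5 → queue [14, 12, 6, 3, 17, 11, 9, 5]
Visit 14; enqueue 15, 7, 0 → queue [12, 6, 3, 17, 11, 9, 5, 15, 7, 0]
Visit 12; enqueue 13, 4, 2 → queue [6, 3, 17, 11, 9, 5, 15, 7, 0, 13, 4, 2]
Visit 6 → queue [3, 17, 11, 9, 5, 15, 7, 0, 13, 4, 2]
Visit 3; enqueue 8, 1 → queue [17, 11, 9, 5, 15, 7, 0, 13, 4, 2, 8, 1]
Visit 17 → queue [11, 9, 5, 15, 7, 0, 13, 4, 2, 8, 1]
Visit 11 → queue [9, 5, 15, 7, 0, 13, 4, 2, 8, 1]
Visit 9 → queue [5, 15, 7, 0, 13, 4, 2, 8, 1]
Visit 5 → queue [15, 7, 0, 13, 4, 2, 8, 1]
Visit 15 → queue [7, 0, 13, 4, 2, 8, 1]
Visit 7 → queue [0, 13, 4, 2, 8, 1]
Visit 0 → queue [13, 4, 2, 8, 1]
Visit 13 → queue [4, 2, 8, 1]
Visit 4 → queue [2, 8, 1]
Visit 2 → queue [8, 1]
Visit 8 → queue [1]
Visit 1 → queue []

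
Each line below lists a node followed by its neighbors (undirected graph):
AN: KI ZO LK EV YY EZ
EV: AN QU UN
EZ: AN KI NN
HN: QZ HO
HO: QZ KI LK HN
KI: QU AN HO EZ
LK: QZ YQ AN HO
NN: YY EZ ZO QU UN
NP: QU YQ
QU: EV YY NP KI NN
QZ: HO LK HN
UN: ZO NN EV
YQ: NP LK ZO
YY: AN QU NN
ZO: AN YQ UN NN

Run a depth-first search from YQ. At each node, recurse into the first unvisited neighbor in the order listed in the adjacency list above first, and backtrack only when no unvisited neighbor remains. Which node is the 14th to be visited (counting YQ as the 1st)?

ZO

Visit YQ
YQ → NP
NP → QU
QU → EV
EV → AN
AN → KI
KI → HO
HO → QZ
QZ → LK
QZ → HN
KI → EZ
EZ → NN
NN → YY
NN → ZO
ZO → UN

Visit order: YQ, NP, QU, EV, AN, KI, HO, QZ, LK, HN, EZ, NN, YY, ZO, UN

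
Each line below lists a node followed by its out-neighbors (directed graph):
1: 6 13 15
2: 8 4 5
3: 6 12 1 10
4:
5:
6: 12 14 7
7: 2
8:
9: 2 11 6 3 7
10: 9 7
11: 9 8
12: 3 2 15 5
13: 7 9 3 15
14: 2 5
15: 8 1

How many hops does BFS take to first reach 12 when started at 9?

2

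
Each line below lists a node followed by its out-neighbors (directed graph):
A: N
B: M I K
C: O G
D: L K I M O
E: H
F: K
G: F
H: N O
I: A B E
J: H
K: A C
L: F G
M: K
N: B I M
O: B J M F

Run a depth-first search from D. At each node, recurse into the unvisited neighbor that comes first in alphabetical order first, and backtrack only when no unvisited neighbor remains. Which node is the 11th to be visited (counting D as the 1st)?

J

Visit D
D → I
I → A
A → N
N → B
B → K
K → C
C → G
G → F
C → O
O → J
J → H
O → M
I → E
D → L

Visit order: D, I, A, N, B, K, C, G, F, O, J, H, M, E, L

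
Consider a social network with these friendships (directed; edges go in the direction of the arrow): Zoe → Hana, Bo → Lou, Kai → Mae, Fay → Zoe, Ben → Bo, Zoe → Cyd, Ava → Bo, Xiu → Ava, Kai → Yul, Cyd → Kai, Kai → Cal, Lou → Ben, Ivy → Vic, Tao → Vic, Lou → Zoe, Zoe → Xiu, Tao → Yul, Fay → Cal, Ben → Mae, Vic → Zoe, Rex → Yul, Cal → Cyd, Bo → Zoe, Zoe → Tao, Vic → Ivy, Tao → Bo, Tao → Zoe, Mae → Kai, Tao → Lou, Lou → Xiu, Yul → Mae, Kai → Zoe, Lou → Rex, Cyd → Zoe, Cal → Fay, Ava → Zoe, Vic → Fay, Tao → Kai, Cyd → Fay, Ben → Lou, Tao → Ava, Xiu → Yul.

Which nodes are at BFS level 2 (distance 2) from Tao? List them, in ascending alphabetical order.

Level 0: Tao
Level 1: Ava, Bo, Kai, Lou, Vic, Yul, Zoe
Level 2: Ben, Cal, Cyd, Fay, Hana, Ivy, Mae, Rex, Xiu

Ben, Cal, Cyd, Fay, Hana, Ivy, Mae, Rex, Xiu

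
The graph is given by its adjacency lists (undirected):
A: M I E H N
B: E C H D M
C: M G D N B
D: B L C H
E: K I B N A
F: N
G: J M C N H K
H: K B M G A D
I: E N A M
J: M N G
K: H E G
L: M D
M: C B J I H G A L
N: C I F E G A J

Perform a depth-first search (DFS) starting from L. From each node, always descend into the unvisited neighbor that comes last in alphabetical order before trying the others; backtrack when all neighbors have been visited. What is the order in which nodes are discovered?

Visit L
L → M
M → J
J → N
N → I
I → E
E → K
K → H
H → G
G → C
C → D
D → B
H → A
N → F

L → M → J → N → I → E → K → H → G → C → D → B → A → F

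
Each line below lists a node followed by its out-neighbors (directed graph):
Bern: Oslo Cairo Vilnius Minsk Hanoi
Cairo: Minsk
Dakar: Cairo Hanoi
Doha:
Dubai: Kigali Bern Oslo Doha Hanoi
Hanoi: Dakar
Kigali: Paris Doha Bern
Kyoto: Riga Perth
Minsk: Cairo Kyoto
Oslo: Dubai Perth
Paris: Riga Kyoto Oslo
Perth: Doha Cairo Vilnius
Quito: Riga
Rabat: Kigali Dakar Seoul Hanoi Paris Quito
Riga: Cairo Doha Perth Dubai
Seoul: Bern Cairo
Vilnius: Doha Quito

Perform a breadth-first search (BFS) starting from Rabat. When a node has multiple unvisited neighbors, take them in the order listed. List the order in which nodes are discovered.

Rabat, Kigali, Dakar, Seoul, Hanoi, Paris, Quito, Doha, Bern, Cairo, Riga, Kyoto, Oslo, Vilnius, Minsk, Perth, Dubai

Visit Rabat; enqueue Kigali, Dakar, Seoul, Hanoi, Paris, Quito → queue [Kigali, Dakar, Seoul, Hanoi, Paris, Quito]
Visit Kigali; enqueue Doha, Bern → queue [Dakar, Seoul, Hanoi, Paris, Quito, Doha, Bern]
Visit Dakar; enqueue Cairo → queue [Seoul, Hanoi, Paris, Quito, Doha, Bern, Cairo]
Visit Seoul → queue [Hanoi, Paris, Quito, Doha, Bern, Cairo]
Visit Hanoi → queue [Paris, Quito, Doha, Bern, Cairo]
Visit Paris; enqueue Riga, Kyoto, Oslo → queue [Quito, Doha, Bern, Cairo, Riga, Kyoto, Oslo]
Visit Quito → queue [Doha, Bern, Cairo, Riga, Kyoto, Oslo]
Visit Doha → queue [Bern, Cairo, Riga, Kyoto, Oslo]
Visit Bern; enqueue Vilnius, Minsk → queue [Cairo, Riga, Kyoto, Oslo, Vilnius, Minsk]
Visit Cairo → queue [Riga, Kyoto, Oslo, Vilnius, Minsk]
Visit Riga; enqueue Perth, Dubai → queue [Kyoto, Oslo, Vilnius, Minsk, Perth, Dubai]
Visit Kyoto → queue [Oslo, Vilnius, Minsk, Perth, Dubai]
Visit Oslo → queue [Vilnius, Minsk, Perth, Dubai]
Visit Vilnius → queue [Minsk, Perth, Dubai]
Visit Minsk → queue [Perth, Dubai]
Visit Perth → queue [Dubai]
Visit Dubai → queue []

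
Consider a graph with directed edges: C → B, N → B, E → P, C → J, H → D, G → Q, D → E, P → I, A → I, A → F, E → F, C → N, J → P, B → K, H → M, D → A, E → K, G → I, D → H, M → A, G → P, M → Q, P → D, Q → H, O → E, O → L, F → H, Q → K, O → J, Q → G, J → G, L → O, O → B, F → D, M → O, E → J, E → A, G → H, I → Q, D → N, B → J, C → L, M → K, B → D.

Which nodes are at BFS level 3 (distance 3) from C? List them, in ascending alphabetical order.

A, E, H, I, Q

Level 0: C
Level 1: B, J, L, N
Level 2: D, G, K, O, P
Level 3: A, E, H, I, Q
Level 4: F, M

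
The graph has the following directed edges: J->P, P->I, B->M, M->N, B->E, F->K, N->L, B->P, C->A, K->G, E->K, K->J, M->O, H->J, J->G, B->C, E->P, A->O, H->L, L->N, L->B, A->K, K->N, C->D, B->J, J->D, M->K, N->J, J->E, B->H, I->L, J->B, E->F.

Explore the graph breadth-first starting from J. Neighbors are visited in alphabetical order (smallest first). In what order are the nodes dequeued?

J B D E G P C H M F K I A L N O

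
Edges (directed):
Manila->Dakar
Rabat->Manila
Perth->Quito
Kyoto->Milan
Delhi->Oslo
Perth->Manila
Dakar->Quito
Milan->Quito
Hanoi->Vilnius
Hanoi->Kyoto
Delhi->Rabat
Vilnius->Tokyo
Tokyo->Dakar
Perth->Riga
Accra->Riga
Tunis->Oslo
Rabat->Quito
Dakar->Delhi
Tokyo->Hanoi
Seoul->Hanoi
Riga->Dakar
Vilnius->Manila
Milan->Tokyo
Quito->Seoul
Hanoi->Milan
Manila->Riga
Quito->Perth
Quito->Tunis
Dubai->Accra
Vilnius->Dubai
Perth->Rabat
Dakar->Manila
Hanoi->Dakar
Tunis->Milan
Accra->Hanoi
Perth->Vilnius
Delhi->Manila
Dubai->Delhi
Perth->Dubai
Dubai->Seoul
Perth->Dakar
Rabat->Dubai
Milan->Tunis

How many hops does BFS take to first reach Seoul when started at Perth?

2

Level 0: Perth
Level 1: Dakar, Dubai, Manila, Quito, Rabat, Riga, Vilnius
Level 2: Accra, Delhi, Seoul, Tokyo, Tunis
Level 3: Hanoi, Milan, Oslo
Level 4: Kyoto
Seoul first appears at level 2.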